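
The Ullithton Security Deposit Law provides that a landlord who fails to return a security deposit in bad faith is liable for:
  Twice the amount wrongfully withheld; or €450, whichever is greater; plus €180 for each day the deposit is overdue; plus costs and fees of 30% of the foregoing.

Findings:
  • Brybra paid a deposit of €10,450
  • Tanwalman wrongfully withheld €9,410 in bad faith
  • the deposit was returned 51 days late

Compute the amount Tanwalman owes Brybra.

€36,400

Doubled: 2 × €9,410 = €18,820
Minimum €450: €18,820 meets the minimum, no increase.
Late-return penalty: 51 × €180 = €9,180
Damages plus late penalty: €18,820 + €9,180 = €28,000
Costs and fees: 30% of €28,000 = €8,400
Total recovery: €28,000 + €8,400 = €36,400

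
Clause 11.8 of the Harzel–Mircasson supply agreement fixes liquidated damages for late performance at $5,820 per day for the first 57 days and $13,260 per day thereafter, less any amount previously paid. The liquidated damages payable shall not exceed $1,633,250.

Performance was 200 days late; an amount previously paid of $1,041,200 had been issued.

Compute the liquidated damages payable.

Liquidated damages: $1,186,720

First 57 days: 57 × $5,820 = $331,740
Remaining days: (200 − 57) × $13,260 = $1,896,180
Accrued per-day damages: $331,740 + $1,896,180 = $2,227,920
Less amount previously paid: $2,227,920 − $1,041,200 = $1,186,720
Cap at $1,633,250: $1,186,720 is within the cap, no reduction.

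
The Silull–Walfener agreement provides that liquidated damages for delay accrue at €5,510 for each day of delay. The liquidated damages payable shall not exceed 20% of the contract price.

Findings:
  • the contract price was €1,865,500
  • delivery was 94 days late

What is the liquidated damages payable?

Per-day damages: 94 × €5,510 = €517,940
Cap: 20% of €1,865,500 = €373,100
Cap at €373,100: €517,940 exceeds the cap → €373,100

€373,100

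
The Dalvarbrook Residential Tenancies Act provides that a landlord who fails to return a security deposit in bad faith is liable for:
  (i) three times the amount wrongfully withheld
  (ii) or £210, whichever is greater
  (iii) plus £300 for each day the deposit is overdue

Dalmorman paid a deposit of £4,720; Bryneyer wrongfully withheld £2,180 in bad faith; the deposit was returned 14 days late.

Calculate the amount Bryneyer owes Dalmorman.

Recovery: £10,740

Trebled: 3 × £2,180 = £6,540
Minimum £210: £6,540 meets the minimum, no increase.
Late-return penalty: 14 × £300 = £4,200
Damages plus late penalty: £6,540 + £4,200 = £10,740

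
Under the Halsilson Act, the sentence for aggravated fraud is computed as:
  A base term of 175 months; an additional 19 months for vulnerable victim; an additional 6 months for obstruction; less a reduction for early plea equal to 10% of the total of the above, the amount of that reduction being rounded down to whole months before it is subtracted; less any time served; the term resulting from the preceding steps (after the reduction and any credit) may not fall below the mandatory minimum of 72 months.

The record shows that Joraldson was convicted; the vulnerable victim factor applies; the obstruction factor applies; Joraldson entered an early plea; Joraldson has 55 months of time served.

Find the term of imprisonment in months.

Vulnerable victim enhancement: +19 months
Obstruction enhancement: +6 months
Adjusted term: 175 months + 19 months + 6 months = 200 months
Early plea reduction: 10% of 200 months = 20 months (rounded down)
After reduction: 200 − 20 = 180 months
Less time served: 180 months − 55 months = 125 months
Minimum 72 months: 125 months meets the minimum, no increase.

125 months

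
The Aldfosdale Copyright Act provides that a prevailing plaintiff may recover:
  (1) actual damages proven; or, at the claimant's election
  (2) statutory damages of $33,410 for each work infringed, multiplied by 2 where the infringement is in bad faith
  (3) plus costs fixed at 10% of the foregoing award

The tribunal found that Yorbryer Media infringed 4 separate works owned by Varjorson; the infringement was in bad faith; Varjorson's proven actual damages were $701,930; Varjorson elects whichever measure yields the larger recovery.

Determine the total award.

Statutory damages: 4 × $33,410 = $133,640
Doubled: 2 × $133,640 = $267,280
Greater of actual damages ($701,930) or enhanced statutory damages ($267,280): $701,930
Costs: 10% of $701,930 = $70,193
Award plus costs: $701,930 + $70,193 = $772,123

$772,123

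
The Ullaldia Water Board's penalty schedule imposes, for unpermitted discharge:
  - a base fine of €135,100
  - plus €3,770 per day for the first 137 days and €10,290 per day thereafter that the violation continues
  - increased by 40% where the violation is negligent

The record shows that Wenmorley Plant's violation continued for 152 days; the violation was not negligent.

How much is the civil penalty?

€805,940

First 137 days: 137 × €3,770 = €516,490
Remaining days: (152 − 137) × €10,290 = €154,350
Per-day component: €516,490 + €154,350 = €670,840
Base plus per-day: €135,100 + €670,840 = €805,940
The violation was not negligent: no 40% increase.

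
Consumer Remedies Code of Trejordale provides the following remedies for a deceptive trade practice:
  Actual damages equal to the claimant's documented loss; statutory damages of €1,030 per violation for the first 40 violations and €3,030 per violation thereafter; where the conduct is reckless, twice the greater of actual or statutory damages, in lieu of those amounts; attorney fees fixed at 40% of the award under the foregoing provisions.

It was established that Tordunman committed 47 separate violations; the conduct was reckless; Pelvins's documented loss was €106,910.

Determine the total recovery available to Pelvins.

Total recovery: €299,348

First 40 violations: 40 × €1,030 = €41,200
Remaining violations: (47 − 40) × €3,030 = €21,210
Statutory damages: €41,200 + €21,210 = €62,410
Greater of actual damages (€106,910) or statutory damages (€62,410): €106,910
Doubled: 2 × €106,910 = €213,820
Attorney fees: 40% of €213,820 = €85,528
Total recovery: €213,820 + €85,528 = €299,348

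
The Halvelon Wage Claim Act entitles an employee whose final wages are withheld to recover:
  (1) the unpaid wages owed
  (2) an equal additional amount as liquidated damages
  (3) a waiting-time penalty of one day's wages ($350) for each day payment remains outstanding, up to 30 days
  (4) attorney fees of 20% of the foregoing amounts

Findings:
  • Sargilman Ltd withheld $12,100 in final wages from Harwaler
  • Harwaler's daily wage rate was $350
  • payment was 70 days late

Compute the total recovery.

Liquidated damages (equal amount): $12,100
Penalty days: min(70, 30) = 30
Waiting-time penalty: 30 × $350 = $10,500
Subtotal: $12,100 + $12,100 + $10,500 = $34,700
Attorney fees: 20% of $34,700 = $6,940
Total award: $34,700 + $6,940 = $41,640

Total award: $41,640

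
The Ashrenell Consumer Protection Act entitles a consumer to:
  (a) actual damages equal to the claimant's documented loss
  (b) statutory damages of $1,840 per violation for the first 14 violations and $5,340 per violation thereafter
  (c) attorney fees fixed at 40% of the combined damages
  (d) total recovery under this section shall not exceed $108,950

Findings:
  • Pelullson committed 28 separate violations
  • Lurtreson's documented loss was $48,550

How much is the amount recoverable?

First 14 violations: 14 × $1,840 = $25,760
Remaining violations: (28 − 14) × $5,340 = $74,760
Statutory damages: $25,760 + $74,760 = $100,520
Combined damages: $48,550 + $100,520 = $149,070
Attorney fees: 40% of $149,070 = $59,628
Total before cap: $149,070 + $59,628 = $208,698
Cap at $108,950: $208,698 exceeds the cap → $108,950

$108,950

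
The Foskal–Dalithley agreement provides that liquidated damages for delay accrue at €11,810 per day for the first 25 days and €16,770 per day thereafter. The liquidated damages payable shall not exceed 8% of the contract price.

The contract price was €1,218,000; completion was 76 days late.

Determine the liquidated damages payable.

€97,440

First 25 days: 25 × €11,810 = €295,250
Remaining days: (76 − 25) × €16,770 = €855,270
Accrued per-day damages: €295,250 + €855,270 = €1,150,520
Cap: 8% of €1,218,000 = €97,440
Cap at €97,440: €1,150,520 exceeds the cap → €97,440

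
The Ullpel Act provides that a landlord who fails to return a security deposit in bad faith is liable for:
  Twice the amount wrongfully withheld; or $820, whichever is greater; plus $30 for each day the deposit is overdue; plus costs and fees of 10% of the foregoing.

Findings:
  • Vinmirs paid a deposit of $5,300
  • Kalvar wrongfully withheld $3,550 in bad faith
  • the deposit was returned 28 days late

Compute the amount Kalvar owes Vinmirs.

Doubled: 2 × $3,550 = $7,100
Minimum $820: $7,100 meets the minimum, no increase.
Late-return penalty: 28 × $30 = $840
Damages plus late penalty: $7,100 + $840 = $7,940
Costs and fees: 10% of $7,940 = $794
Total recovery: $7,940 + $794 = $8,734

$8,734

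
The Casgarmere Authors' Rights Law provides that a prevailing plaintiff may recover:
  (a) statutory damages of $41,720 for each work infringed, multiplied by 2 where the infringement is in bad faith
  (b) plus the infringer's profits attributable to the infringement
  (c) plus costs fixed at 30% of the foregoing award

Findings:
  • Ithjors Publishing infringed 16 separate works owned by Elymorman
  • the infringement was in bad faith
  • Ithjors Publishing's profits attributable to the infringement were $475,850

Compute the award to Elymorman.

$2,354,157

Statutory damages: 16 × $41,720 = $667,520
Doubled: 2 × $667,520 = $1,335,040
Combined award: $1,335,040 + $475,850 = $1,810,890
Costs: 30% of $1,810,890 = $543,267
Award plus costs: $1,810,890 + $543,267 = $2,354,157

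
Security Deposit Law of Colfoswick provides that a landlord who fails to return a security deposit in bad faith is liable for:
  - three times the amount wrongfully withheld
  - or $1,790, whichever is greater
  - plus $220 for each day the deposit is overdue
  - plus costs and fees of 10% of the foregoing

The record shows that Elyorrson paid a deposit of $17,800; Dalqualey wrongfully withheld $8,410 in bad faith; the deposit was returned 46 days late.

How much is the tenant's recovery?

Recovery: $38,885

Trebled: 3 × $8,410 = $25,230
Minimum $1,790: $25,230 meets the minimum, no increase.
Late-return penalty: 46 × $220 = $10,120
Damages plus late penalty: $25,230 + $10,120 = $35,350
Costs and fees: 10% of $35,350 = $3,535
Total recovery: $35,350 + $3,535 = $38,885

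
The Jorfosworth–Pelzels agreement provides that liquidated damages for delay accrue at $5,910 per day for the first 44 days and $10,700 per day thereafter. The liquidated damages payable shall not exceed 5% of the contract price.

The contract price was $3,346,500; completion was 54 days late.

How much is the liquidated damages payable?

First 44 days: 44 × $5,910 = $260,040
Remaining days: (54 − 44) × $10,700 = $107,000
Accrued per-day damages: $260,040 + $107,000 = $367,040
Cap: 5% of $3,346,500 = $167,325
Cap at $167,325: $367,040 exceeds the cap → $167,325

$167,325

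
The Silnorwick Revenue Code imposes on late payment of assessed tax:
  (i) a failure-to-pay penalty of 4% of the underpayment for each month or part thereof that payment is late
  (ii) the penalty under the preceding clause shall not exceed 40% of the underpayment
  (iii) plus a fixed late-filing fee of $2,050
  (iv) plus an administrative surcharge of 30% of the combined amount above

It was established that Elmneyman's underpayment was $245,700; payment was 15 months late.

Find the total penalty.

$130,429

Accrued rate: 4% × 15 = 60%, capped at 40% → 40%
Failure-to-pay penalty: 40% of $245,700 = $98,280
Penalty before surcharge: $98,280 + $2,050 = $100,330
Administrative surcharge: 30% of $100,330 = $30,099
Total penalty: $100,330 + $30,099 = $130,429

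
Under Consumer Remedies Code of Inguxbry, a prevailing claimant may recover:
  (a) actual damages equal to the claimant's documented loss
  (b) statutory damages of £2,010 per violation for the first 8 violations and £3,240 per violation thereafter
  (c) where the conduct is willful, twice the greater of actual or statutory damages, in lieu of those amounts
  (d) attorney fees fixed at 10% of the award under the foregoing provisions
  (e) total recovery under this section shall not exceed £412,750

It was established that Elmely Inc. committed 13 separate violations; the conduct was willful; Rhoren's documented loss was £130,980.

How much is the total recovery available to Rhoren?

Total recovery: £288,156

First 8 violations: 8 × £2,010 = £16,080
Remaining violations: (13 − 8) × £3,240 = £16,200
Statutory damages: £16,080 + £16,200 = £32,280
Greater of actual damages (£130,980) or statutory damages (£32,280): £130,980
Doubled: 2 × £130,980 = £261,960
Attorney fees: 10% of £261,960 = £26,196
Total before cap: £261,960 + £26,196 = £288,156
Cap at £412,750: £288,156 is within the cap, no reduction.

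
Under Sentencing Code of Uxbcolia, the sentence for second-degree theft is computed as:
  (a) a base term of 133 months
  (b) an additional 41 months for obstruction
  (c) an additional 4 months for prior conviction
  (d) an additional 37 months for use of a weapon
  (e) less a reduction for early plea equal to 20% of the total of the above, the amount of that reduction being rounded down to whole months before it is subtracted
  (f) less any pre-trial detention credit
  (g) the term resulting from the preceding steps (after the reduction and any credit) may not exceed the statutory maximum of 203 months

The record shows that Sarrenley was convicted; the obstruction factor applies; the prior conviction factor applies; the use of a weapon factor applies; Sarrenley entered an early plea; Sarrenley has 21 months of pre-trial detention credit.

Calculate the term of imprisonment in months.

151 months

Obstruction enhancement: +41 months
Prior conviction enhancement: +4 months
Use of a weapon enhancement: +37 months
Adjusted term: 133 months + 41 months + 4 months + 37 months = 215 months
Early plea reduction: 20% of 215 months = 43 months (rounded down)
After reduction: 215 − 43 = 172 months
Less pre-trial detention credit: 172 months − 21 months = 151 months
Cap at 203 months: 151 months is within the cap, no reduction.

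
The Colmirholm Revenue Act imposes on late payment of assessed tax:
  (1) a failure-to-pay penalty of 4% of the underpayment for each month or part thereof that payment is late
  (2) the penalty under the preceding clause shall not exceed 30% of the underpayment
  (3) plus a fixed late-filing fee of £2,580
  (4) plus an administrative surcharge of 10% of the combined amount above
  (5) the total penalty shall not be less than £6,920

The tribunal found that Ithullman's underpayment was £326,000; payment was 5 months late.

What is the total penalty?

£74,558

Accrued rate: 4% × 5 = 20%, capped at 30% → 20%
Failure-to-pay penalty: 20% of £326,000 = £65,200
Penalty before surcharge: £65,200 + £2,580 = £67,780
Administrative surcharge: 10% of £67,780 = £6,778
Total penalty: £67,780 + £6,778 = £74,558
Minimum £6,920: £74,558 meets the minimum, no increase.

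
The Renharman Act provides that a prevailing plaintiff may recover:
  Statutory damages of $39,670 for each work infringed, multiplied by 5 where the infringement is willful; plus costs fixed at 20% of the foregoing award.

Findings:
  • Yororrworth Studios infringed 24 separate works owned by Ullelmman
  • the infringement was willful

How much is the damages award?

Award: $5,712,480

Statutory damages: 24 × $39,670 = $952,080
Multiplied by 5: 5 × $952,080 = $4,760,400
Costs: 20% of $4,760,400 = $952,080
Award plus costs: $4,760,400 + $952,080 = $5,712,480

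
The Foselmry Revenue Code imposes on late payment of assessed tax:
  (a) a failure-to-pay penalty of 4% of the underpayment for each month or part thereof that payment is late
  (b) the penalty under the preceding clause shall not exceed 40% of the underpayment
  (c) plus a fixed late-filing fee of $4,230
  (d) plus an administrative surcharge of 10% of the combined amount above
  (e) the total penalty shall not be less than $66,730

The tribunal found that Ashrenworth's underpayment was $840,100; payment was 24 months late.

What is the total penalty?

Accrued rate: 4% × 24 = 96%, capped at 40% → 40%
Failure-to-pay penalty: 40% of $840,100 = $336,040
Penalty before surcharge: $336,040 + $4,230 = $340,270
Administrative surcharge: 10% of $340,270 = $34,027
Total penalty: $340,270 + $34,027 = $374,297
Minimum $66,730: $374,297 meets the minimum, no increase.

$374,297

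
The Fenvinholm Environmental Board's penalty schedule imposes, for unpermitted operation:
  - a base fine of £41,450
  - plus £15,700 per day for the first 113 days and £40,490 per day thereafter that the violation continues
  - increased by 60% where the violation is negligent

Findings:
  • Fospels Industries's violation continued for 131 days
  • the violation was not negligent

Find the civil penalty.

First 113 days: 113 × £15,700 = £1,774,100
Remaining days: (131 − 113) × £40,490 = £728,820
Per-day component: £1,774,100 + £728,820 = £2,502,920
Base plus per-day: £41,450 + £2,502,920 = £2,544,370
The violation was not negligent: no 60% increase.

£2,544,370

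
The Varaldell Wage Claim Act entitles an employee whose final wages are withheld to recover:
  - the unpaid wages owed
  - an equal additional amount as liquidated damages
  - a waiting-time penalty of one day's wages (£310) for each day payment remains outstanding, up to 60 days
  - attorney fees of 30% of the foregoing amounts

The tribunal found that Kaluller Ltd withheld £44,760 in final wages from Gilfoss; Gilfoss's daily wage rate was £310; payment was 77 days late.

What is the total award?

£140,556

Liquidated damages (equal amount): £44,760
Penalty days: min(77, 60) = 60
Waiting-time penalty: 60 × £310 = £18,600
Subtotal: £44,760 + £44,760 + £18,600 = £108,120
Attorney fees: 30% of £108,120 = £32,436
Total award: £108,120 + £32,436 = £140,556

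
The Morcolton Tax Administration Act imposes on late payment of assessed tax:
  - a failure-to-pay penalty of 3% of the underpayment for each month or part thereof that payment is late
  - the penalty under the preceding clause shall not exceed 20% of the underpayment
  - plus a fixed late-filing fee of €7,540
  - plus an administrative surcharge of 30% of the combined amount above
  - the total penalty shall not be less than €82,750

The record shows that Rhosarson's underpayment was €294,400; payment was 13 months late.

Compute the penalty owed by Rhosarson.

€86,346

Accrued rate: 3% × 13 = 39%, capped at 20% → 20%
Failure-to-pay penalty: 20% of €294,400 = €58,880
Penalty before surcharge: €58,880 + €7,540 = €66,420
Administrative surcharge: 30% of €66,420 = €19,926
Total penalty: €66,420 + €19,926 = €86,346
Minimum €82,750: €86,346 meets the minimum, no increase.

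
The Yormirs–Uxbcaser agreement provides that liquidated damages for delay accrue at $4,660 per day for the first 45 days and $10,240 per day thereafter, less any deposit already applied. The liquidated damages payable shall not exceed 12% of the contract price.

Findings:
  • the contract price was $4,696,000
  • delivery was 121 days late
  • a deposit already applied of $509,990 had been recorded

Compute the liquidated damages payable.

First 45 days: 45 × $4,660 = $209,700
Remaining days: (121 − 45) × $10,240 = $778,240
Accrued per-day damages: $209,700 + $778,240 = $987,940
Less deposit already applied: $987,940 − $509,990 = $477,950
Cap: 12% of $4,696,000 = $563,520
Cap at $563,520: $477,950 is within the cap, no reduction.

$477,950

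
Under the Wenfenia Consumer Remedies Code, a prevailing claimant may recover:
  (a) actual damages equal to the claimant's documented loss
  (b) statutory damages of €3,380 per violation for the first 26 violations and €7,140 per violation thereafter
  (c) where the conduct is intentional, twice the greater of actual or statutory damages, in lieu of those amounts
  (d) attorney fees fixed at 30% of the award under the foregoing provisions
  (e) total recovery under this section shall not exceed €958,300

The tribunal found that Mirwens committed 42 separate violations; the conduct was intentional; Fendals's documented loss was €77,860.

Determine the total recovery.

First 26 violations: 26 × €3,380 = €87,880
Remaining violations: (42 − 26) × €7,140 = €114,240
Statutory damages: €87,880 + €114,240 = €202,120
Greater of actual damages (€77,860) or statutory damages (€202,120): €202,120
Doubled: 2 × €202,120 = €404,240
Attorney fees: 30% of €404,240 = €121,272
Total before cap: €404,240 + €121,272 = €525,512
Cap at €958,300: €525,512 is within the cap, no reduction.

€525,512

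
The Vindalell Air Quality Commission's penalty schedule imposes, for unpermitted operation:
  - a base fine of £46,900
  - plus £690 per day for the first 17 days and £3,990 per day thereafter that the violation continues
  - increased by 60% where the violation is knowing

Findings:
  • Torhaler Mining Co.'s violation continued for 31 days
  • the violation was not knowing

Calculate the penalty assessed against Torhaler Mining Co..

First 17 days: 17 × £690 = £11,730
Remaining days: (31 − 17) × £3,990 = £55,860
Per-day component: £11,730 + £55,860 = £67,590
Base plus per-day: £46,900 + £67,590 = £114,490
The violation was not knowing: no 60% increase.

£114,490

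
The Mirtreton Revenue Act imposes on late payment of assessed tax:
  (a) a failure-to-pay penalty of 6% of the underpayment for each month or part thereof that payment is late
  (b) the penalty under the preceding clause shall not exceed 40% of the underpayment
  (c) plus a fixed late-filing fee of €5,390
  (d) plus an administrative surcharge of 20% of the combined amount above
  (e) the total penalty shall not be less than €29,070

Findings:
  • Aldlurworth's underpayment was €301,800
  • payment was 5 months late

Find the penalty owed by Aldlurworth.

Accrued rate: 6% × 5 = 30%, capped at 40% → 30%
Failure-to-pay penalty: 30% of €301,800 = €90,540
Penalty before surcharge: €90,540 + €5,390 = €95,930
Administrative surcharge: 20% of €95,930 = €19,186
Total penalty: €95,930 + €19,186 = €115,116
Minimum €29,070: €115,116 meets the minimum, no increase.

€115,116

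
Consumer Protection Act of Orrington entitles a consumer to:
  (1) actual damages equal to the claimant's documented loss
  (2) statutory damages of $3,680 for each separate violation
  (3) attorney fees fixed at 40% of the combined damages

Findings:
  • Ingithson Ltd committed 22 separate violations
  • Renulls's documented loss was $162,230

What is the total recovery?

Statutory damages: 22 × $3,680 = $80,960
Combined damages: $162,230 + $80,960 = $243,190
Attorney fees: 40% of $243,190 = $97,276
Total recovery: $243,190 + $97,276 = $340,466

Total recovery: $340,466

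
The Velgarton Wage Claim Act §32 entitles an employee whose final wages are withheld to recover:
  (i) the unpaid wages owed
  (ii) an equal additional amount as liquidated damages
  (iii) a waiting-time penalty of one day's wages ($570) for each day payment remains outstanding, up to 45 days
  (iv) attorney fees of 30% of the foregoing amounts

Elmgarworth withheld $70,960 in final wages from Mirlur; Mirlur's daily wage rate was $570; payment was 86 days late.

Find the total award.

Liquidated damages (equal amount): $70,960
Penalty days: min(86, 45) = 45
Waiting-time penalty: 45 × $570 = $25,650
Subtotal: $70,960 + $70,960 + $25,650 = $167,570
Attorney fees: 30% of $167,570 = $50,271
Total award: $167,570 + $50,271 = $217,841

$217,841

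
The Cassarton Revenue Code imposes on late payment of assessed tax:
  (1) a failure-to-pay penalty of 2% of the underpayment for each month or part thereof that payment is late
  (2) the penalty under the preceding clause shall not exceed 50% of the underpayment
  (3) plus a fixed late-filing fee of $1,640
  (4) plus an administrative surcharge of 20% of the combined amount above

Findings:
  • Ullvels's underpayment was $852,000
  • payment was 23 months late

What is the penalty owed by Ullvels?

$472,272

Accrued rate: 2% × 23 = 46%, capped at 50% → 46%
Failure-to-pay penalty: 46% of $852,000 = $391,920
Penalty before surcharge: $391,920 + $1,640 = $393,560
Administrative surcharge: 20% of $393,560 = $78,712
Total penalty: $393,560 + $78,712 = $472,272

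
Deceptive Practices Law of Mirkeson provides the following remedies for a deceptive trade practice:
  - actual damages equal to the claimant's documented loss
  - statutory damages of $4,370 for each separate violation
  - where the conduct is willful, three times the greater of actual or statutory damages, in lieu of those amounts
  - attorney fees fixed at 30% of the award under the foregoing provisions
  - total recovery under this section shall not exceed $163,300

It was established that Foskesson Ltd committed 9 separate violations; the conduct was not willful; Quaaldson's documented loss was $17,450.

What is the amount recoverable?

Statutory damages: 9 × $4,370 = $39,330
Conduct not willful: the in-lieu enhancement does not apply.
Actual plus statutory damages: $17,450 + $39,330 = $56,780
Attorney fees: 30% of $56,780 = $17,034
Total before cap: $56,780 + $17,034 = $73,814
Cap at $163,300: $73,814 is within the cap, no reduction.

$73,814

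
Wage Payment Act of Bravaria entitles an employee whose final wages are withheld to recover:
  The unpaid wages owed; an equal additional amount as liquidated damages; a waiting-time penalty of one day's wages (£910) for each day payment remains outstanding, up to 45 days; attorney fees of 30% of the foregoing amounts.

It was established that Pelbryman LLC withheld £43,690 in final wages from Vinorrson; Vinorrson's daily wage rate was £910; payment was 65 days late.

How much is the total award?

£166,829

Liquidated damages (equal amount): £43,690
Penalty days: min(65, 45) = 45
Waiting-time penalty: 45 × £910 = £40,950
Subtotal: £43,690 + £43,690 + £40,950 = £128,330
Attorney fees: 30% of £128,330 = £38,499
Total award: £128,330 + £38,499 = £166,829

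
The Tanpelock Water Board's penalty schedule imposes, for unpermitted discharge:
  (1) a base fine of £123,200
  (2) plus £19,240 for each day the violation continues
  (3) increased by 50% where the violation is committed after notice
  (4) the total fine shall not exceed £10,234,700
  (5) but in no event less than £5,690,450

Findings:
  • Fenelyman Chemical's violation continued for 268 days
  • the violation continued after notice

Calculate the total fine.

Per-day component: 268 × £19,240 = £5,156,320
Base plus per-day: £123,200 + £5,156,320 = £5,279,520
Enhancement: 50% of £5,279,520 = £2,639,760
Enhanced fine: £5,279,520 + £2,639,760 = £7,919,280
Cap at £10,234,700: £7,919,280 is within the cap, no reduction.
Minimum £5,690,450: £7,919,280 meets the minimum, no increase.

£7,919,280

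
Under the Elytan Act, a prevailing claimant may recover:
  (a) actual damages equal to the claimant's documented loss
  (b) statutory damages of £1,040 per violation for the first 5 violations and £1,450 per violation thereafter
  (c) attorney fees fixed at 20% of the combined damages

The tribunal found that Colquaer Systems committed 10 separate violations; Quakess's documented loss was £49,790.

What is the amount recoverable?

Total recovery: £74,688

First 5 violations: 5 × £1,040 = £5,200
Remaining violations: (10 − 5) × £1,450 = £7,250
Statutory damages: £5,200 + £7,250 = £12,450
Combined damages: £49,790 + £12,450 = £62,240
Attorney fees: 20% of £62,240 = £12,448
Total recovery: £62,240 + £12,448 = £74,688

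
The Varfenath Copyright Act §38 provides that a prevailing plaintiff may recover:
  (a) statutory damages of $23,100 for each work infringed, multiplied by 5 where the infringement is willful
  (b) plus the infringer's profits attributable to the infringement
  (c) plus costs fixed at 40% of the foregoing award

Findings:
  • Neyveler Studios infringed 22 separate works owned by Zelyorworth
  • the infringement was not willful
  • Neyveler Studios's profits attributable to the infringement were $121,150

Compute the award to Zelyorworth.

$881,090

Statutory damages: 22 × $23,100 = $508,200
Infringement not willful: no ×5 enhancement.
Combined award: $508,200 + $121,150 = $629,350
Costs: 40% of $629,350 = $251,740
Award plus costs: $629,350 + $251,740 = $881,090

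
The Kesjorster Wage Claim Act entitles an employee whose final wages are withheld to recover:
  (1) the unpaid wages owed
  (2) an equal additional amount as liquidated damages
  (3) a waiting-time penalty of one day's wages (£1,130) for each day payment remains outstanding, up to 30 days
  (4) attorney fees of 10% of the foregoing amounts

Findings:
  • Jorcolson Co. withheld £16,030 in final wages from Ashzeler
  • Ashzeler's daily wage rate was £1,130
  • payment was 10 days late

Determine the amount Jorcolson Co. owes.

Liquidated damages (equal amount): £16,030
Penalty days: min(10, 30) = 10
Waiting-time penalty: 10 × £1,130 = £11,300
Subtotal: £16,030 + £16,030 + £11,300 = £43,360
Attorney fees: 10% of £43,360 = £4,336
Total award: £43,360 + £4,336 = £47,696

£47,696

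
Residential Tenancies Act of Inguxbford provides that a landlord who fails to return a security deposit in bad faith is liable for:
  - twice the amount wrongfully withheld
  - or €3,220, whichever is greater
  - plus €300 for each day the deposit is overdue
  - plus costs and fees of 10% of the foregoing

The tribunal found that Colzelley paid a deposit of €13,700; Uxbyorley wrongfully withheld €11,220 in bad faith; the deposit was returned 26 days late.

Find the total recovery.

€33,264

Doubled: 2 × €11,220 = €22,440
Minimum €3,220: €22,440 meets the minimum, no increase.
Late-return penalty: 26 × €300 = €7,800
Damages plus late penalty: €22,440 + €7,800 = €30,240
Costs and fees: 10% of €30,240 = €3,024
Total recovery: €30,240 + €3,024 = €33,264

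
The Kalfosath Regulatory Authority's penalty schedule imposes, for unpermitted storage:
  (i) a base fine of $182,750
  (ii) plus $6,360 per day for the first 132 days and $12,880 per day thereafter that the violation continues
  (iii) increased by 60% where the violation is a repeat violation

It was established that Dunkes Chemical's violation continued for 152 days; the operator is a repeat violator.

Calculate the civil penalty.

$2,047,792

First 132 days: 132 × $6,360 = $839,520
Remaining days: (152 − 132) × $12,880 = $257,600
Per-day component: $839,520 + $257,600 = $1,097,120
Base plus per-day: $182,750 + $1,097,120 = $1,279,870
Enhancement: 60% of $1,279,870 = $767,922
Enhanced fine: $1,279,870 + $767,922 = $2,047,792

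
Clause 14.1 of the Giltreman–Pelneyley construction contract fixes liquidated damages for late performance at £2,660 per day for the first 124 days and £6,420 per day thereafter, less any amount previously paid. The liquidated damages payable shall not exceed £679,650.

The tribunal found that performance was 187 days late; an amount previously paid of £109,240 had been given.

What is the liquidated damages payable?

£625,060

First 124 days: 124 × £2,660 = £329,840
Remaining days: (187 − 124) × £6,420 = £404,460
Accrued per-day damages: £329,840 + £404,460 = £734,300
Less amount previously paid: £734,300 − £109,240 = £625,060
Cap at £679,650: £625,060 is within the cap, no reduction.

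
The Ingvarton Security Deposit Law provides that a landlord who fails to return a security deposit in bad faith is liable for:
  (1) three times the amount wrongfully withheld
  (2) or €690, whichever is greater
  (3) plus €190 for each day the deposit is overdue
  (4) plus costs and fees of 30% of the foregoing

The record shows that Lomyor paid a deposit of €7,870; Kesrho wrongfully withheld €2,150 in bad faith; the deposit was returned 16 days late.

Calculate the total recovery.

Trebled: 3 × €2,150 = €6,450
Minimum €690: €6,450 meets the minimum, no increase.
Late-return penalty: 16 × €190 = €3,040
Damages plus late penalty: €6,450 + €3,040 = €9,490
Costs and fees: 30% of €9,490 = €2,847
Total recovery: €9,490 + €2,847 = €12,337

€12,337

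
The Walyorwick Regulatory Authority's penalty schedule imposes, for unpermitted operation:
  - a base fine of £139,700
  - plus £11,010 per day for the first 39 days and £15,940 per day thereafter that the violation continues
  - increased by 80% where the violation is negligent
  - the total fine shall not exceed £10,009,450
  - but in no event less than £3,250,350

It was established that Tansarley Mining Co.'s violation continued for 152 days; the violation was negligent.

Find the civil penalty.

First 39 days: 39 × £11,010 = £429,390
Remaining days: (152 − 39) × £15,940 = £1,801,220
Per-day component: £429,390 + £1,801,220 = £2,230,610
Base plus per-day: £139,700 + £2,230,610 = £2,370,310
Enhancement: 80% of £2,370,310 = £1,896,248
Enhanced fine: £2,370,310 + £1,896,248 = £4,266,558
Cap at £10,009,450: £4,266,558 is within the cap, no reduction.
Minimum £3,250,350: £4,266,558 meets the minimum, no increase.

£4,266,558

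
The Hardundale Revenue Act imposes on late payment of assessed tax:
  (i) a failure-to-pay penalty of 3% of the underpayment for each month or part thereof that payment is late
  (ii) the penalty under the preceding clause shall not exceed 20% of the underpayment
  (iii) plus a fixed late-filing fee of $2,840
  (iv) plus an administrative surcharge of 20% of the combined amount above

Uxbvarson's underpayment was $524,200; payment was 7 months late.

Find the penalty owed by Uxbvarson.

Accrued rate: 3% × 7 = 21%, capped at 20% → 20%
Failure-to-pay penalty: 20% of $524,200 = $104,840
Penalty before surcharge: $104,840 + $2,840 = $107,680
Administrative surcharge: 20% of $107,680 = $21,536
Total penalty: $107,680 + $21,536 = $129,216

$129,216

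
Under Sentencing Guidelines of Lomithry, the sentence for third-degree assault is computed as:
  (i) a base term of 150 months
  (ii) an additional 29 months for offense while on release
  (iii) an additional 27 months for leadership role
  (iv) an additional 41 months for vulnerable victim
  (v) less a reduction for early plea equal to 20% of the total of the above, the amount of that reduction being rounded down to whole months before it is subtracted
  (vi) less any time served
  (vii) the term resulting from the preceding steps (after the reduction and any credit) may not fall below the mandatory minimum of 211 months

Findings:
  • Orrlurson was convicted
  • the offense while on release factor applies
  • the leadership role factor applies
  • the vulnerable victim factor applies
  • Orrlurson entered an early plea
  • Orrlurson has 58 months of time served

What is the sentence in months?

Offense while on release enhancement: +29 months
Leadership role enhancement: +27 months
Vulnerable victim enhancement: +41 months
Adjusted term: 150 months + 29 months + 27 months + 41 months = 247 months
Early plea reduction: 20% of 247 months = 49 months (rounded down)
After reduction: 247 − 49 = 198 months
Less time served: 198 months − 58 months = 140 months
Minimum 211 months: 140 months is below the minimum → 211 months

211 months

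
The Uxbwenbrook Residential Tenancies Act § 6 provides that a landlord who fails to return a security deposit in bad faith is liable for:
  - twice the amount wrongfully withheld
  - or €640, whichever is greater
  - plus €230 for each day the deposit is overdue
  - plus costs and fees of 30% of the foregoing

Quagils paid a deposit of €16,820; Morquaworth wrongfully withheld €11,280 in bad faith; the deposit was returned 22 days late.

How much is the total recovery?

Doubled: 2 × €11,280 = €22,560
Minimum €640: €22,560 meets the minimum, no increase.
Late-return penalty: 22 × €230 = €5,060
Damages plus late penalty: €22,560 + €5,060 = €27,620
Costs and fees: 30% of €27,620 = €8,286
Total recovery: €27,620 + €8,286 = €35,906

€35,906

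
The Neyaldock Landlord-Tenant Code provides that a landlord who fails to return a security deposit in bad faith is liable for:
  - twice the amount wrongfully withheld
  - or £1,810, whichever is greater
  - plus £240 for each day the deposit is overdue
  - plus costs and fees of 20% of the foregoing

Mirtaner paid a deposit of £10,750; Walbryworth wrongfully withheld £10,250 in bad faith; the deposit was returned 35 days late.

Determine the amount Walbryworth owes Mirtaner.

Doubled: 2 × £10,250 = £20,500
Minimum £1,810: £20,500 meets the minimum, no increase.
Late-return penalty: 35 × £240 = £8,400
Damages plus late penalty: £20,500 + £8,400 = £28,900
Costs and fees: 20% of £28,900 = £5,780
Total recovery: £28,900 + £5,780 = £34,680

£34,680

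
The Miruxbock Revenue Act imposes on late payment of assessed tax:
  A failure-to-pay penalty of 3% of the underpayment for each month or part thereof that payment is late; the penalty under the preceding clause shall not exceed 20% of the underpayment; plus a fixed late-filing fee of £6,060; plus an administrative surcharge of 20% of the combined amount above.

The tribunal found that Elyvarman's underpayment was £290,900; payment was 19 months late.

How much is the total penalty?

Penalty: £77,088

Accrued rate: 3% × 19 = 57%, capped at 20% → 20%
Failure-to-pay penalty: 20% of £290,900 = £58,180
Penalty before surcharge: £58,180 + £6,060 = £64,240
Administrative surcharge: 20% of £64,240 = £12,848
Total penalty: £64,240 + £12,848 = £77,088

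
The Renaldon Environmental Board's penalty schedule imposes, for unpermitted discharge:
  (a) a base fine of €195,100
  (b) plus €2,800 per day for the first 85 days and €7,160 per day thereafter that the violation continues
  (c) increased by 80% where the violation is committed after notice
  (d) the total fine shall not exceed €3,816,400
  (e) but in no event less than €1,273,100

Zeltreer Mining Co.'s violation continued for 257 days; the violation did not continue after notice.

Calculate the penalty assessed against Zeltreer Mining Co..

First 85 days: 85 × €2,800 = €238,000
Remaining days: (257 − 85) × €7,160 = €1,231,520
Per-day component: €238,000 + €1,231,520 = €1,469,520
Base plus per-day: €195,100 + €1,469,520 = €1,664,620
The violation did not continue after notice: no 80% increase.
Cap at €3,816,400: €1,664,620 is within the cap, no reduction.
Minimum €1,273,100: €1,664,620 meets the minimum, no increase.

€1,664,620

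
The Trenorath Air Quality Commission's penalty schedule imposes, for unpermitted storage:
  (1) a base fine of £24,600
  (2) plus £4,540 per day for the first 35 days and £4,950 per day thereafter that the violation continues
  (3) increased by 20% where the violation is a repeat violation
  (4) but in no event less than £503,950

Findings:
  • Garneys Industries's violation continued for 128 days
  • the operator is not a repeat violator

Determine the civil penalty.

£643,850

First 35 days: 35 × £4,540 = £158,900
Remaining days: (128 − 35) × £4,950 = £460,350
Per-day component: £158,900 + £460,350 = £619,250
Base plus per-day: £24,600 + £619,250 = £643,850
The operator is not a repeat violator: no 20% increase.
Minimum £503,950: £643,850 meets the minimum, no increase.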